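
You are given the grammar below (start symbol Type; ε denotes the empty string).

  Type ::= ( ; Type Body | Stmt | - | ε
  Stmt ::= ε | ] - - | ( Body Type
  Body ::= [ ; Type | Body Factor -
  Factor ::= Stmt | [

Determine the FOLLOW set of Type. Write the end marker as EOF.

Type is the start symbol, so EOF ∈ FOLLOW(Type).
In Type ::= ( ; Type Body: add FIRST(Body) = { [ }.
In Stmt ::= ( Body Type: Type is at the end, add FOLLOW(Stmt) = { EOF, (, -, [, ] }.
In Body ::= [ ; Type: Type is at the end, add FOLLOW(Body) = { EOF, (, -, [, ] }.
Union: FOLLOW(Type) = { EOF, (, -, [, ] }.

{ EOF, (, -, [, ] }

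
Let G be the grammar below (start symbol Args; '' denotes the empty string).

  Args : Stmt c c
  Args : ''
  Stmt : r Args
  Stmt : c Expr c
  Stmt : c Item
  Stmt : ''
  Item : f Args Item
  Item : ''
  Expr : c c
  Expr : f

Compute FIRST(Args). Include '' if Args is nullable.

{ c, r, '' }

From Args : Stmt c c: Stmt nullable, take FIRST(Stmt) ∪ {c} = { c, r }.
Args : '' contributes ''.
Union: FIRST(Args) = { c, r, '' }.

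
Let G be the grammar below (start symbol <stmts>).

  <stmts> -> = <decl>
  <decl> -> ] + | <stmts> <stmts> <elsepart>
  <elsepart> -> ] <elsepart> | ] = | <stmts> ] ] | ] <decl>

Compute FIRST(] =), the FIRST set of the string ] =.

{ ] }

] is a terminal; add {]} and stop.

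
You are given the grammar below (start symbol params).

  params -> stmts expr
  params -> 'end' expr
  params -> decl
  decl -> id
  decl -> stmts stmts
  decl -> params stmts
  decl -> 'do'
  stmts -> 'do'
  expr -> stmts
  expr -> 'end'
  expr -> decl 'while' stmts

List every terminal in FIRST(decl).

{ 'do', 'end', id }

decl -> id contributes {id}.
From decl -> stmts stmts: add FIRST(stmts) = { 'do' }.
From decl -> params stmts: add FIRST(params) = { 'do', 'end', id }.
decl -> 'do' contributes {'do'}.
Union: FIRST(decl) = { 'do', 'end', id }.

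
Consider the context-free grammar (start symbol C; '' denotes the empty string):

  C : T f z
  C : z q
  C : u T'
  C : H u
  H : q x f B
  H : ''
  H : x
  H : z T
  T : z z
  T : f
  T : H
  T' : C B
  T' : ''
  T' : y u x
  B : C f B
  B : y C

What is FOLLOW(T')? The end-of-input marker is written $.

In C : u T': T' is at the end, add FOLLOW(C) = { $, f, q, u, x, y, z }.
Union: FOLLOW(T') = { $, f, q, u, x, y, z }.

{ $, f, q, u, x, y, z }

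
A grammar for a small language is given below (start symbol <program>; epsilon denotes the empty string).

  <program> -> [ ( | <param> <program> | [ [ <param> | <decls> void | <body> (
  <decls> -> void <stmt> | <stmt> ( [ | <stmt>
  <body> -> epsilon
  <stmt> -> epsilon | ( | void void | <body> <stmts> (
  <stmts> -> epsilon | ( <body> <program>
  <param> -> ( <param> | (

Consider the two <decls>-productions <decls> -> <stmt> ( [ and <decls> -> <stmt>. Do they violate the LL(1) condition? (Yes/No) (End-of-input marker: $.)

FIRST(<stmt> ( [) = { (, void } and FIRST(<stmt>) = { (, void, epsilon }.
Both contain (, so the two alternatives are not disjoint — LL(1) conflict.

Yes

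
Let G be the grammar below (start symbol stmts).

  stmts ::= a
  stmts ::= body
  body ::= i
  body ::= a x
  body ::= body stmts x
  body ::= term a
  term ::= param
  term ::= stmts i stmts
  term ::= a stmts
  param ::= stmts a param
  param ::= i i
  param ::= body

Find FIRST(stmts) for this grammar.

{ a, i }

stmts ::= a contributes {a}.
From stmts ::= body: add FIRST(body) = { a, i }.
Union: FIRST(stmts) = { a, i }.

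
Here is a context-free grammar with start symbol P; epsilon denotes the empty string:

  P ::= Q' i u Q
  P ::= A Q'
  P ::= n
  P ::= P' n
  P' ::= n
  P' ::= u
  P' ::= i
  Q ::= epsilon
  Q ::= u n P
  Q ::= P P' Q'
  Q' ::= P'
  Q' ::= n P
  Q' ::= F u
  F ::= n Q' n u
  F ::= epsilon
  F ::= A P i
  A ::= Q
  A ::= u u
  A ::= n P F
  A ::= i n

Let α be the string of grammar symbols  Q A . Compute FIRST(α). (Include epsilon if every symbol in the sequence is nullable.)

{ i, n, u, epsilon }

Add FIRST(Q)\{epsilon} = { i, n, u }; Q is nullable, continue.
Add FIRST(A)\{epsilon} = { i, n, u }; A is nullable, continue.
Every symbol is nullable, so include epsilon.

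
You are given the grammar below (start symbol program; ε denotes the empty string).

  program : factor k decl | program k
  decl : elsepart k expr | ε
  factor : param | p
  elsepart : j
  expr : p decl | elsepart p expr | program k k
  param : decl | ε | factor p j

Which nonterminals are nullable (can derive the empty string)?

Directly nullable (have an ε-production): decl, param.
factor : param with every symbol nullable, so factor is nullable.
No other nonterminal has a production whose RHS symbols are all nullable.

{ decl, factor, param }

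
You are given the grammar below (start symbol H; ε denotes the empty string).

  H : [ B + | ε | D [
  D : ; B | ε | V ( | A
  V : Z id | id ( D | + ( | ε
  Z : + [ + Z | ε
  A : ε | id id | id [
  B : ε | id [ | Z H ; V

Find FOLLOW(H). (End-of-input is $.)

H is the start symbol, so $ ∈ FOLLOW(H).
In B : Z H ; V: add FIRST(; V) = { ; }.
Union: FOLLOW(H) = { $, ; }.

{ $, ; }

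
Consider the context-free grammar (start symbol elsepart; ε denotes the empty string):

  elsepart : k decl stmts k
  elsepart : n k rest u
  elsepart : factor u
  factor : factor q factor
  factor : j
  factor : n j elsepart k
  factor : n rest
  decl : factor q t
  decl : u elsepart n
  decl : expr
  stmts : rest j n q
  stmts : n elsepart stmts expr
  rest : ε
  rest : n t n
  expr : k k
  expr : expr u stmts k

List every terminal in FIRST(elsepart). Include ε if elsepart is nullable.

{ j, k, n }

elsepart : k decl stmts k contributes {k}.
elsepart : n k rest u contributes {n}.
From elsepart : factor u: add FIRST(factor) = { j, n }.
Union: FIRST(elsepart) = { j, k, n }.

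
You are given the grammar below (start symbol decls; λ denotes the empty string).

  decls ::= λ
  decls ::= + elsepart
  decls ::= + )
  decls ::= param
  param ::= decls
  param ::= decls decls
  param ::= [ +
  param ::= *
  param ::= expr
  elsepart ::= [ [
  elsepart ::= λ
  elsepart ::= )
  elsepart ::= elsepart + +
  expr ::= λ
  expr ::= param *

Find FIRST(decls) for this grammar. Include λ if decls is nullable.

decls ::= λ contributes λ.
decls ::= + elsepart contributes {+}.
decls ::= + ) contributes {+}.
From decls ::= param: add FIRST(param) = { *, +, [, λ } (including λ since param is nullable).
Union: FIRST(decls) = { *, +, [, λ }.

{ *, +, [, λ }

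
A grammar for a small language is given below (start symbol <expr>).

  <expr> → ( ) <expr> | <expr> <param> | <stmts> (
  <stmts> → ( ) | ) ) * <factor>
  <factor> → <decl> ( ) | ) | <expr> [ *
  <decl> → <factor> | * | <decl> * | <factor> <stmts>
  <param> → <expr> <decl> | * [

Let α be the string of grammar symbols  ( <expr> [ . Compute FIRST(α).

( is a terminal; add {(} and stop.

{ ( }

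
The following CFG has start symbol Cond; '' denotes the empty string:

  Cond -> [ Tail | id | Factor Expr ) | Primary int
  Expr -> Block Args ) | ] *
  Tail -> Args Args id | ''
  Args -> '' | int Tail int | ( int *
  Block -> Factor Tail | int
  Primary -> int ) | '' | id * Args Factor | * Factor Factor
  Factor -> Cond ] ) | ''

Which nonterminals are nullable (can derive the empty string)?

Directly nullable (have an ''-production): Tail, Args, Primary, Factor.
Block -> Factor Tail with every symbol nullable, so Block is nullable.
No other nonterminal has a production whose RHS symbols are all nullable.

{ Args, Block, Factor, Primary, Tail }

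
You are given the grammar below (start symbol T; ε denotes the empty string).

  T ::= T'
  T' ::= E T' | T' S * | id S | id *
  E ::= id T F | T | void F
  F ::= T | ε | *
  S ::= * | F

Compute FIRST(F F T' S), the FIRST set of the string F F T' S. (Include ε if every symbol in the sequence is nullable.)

Add FIRST(F)\{ε} = { *, id, void }; F is nullable, continue.
Add FIRST(F)\{ε} = { *, id, void }; F is nullable, continue.
Add FIRST(T') = { id, void }; T' is not nullable, stop.

{ *, id, void }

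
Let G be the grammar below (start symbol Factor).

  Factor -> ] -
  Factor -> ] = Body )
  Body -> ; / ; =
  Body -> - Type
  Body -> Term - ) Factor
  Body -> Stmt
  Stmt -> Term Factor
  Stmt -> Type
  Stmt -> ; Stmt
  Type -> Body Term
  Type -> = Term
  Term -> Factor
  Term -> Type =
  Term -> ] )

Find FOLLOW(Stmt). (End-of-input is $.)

In Body -> Stmt: Stmt is at the end, add FOLLOW(Body) = { ), -, ;, =, ] }.
In Stmt -> ; Stmt: Stmt is at the end, add FOLLOW(Stmt) = { ), -, ;, =, ] }.
Union: FOLLOW(Stmt) = { ), -, ;, =, ] }.

{ ), -, ;, =, ] }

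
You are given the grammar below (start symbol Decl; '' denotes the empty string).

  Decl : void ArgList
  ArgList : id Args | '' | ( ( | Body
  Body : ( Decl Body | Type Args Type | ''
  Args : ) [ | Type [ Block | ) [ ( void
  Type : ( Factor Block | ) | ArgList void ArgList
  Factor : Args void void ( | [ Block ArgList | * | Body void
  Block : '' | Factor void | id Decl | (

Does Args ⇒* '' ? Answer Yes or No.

Nullable nonterminals: ArgList, Block, Body.
No production of Args has an RHS whose symbols are all nullable, so Args is not nullable.

No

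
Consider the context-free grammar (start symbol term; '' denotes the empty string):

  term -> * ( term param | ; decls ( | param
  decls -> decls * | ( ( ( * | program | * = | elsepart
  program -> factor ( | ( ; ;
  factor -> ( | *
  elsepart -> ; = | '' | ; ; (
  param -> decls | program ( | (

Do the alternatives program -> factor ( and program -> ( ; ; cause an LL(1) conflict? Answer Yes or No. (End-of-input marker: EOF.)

FIRST(factor () = { (, * } and FIRST(( ; ;) = { ( }.
Both contain (, so the two alternatives are not disjoint — LL(1) conflict.

Yes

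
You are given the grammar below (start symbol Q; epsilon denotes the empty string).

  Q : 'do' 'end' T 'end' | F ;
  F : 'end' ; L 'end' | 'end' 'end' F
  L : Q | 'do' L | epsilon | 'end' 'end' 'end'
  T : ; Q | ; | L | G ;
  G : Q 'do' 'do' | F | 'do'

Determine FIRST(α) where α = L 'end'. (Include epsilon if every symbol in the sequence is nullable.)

Add FIRST(L)\{epsilon} = { 'do', 'end' }; L is nullable, continue.
'end' is a terminal; add {'end'} and stop.

{ 'do', 'end' }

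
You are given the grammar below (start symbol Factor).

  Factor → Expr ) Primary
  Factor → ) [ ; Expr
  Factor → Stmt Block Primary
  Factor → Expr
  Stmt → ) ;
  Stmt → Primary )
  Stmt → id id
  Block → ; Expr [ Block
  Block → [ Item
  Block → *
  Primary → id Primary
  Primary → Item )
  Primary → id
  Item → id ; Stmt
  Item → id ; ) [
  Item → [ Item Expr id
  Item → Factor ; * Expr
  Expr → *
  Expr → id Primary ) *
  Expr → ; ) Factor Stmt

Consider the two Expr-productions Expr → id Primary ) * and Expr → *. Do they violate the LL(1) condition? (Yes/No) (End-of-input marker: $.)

FIRST(id Primary ) *) = { id } and FIRST(*) = { * }.
The FIRST sets are disjoint and neither alternative is nullable — no conflict.

No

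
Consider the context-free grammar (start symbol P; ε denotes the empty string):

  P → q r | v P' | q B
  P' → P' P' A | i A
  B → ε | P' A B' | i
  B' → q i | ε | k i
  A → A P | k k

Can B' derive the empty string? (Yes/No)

Yes

B' has an ε-production, so B' ⇒ ε.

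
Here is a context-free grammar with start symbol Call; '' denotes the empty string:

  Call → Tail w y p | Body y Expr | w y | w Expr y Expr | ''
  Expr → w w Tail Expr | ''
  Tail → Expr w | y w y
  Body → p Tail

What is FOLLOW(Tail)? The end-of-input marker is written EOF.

{ EOF, w, y }

In Call → Tail w y p: add FIRST(w y p) = { w }.
In Expr → w w Tail Expr: add FIRST(Expr)\{''} = { w }.
  Since Expr is nullable, also add FOLLOW(Expr) = { EOF, w, y }.
In Body → p Tail: Tail is at the end, add FOLLOW(Body) = { y }.
Union: FOLLOW(Tail) = { EOF, w, y }.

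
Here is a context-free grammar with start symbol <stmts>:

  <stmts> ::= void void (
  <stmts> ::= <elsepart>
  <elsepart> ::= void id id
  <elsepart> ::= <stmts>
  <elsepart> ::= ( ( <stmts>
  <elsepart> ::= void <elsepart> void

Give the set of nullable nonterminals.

{ } (none)

No nonterminal has an empty production or an RHS whose symbols are all nullable.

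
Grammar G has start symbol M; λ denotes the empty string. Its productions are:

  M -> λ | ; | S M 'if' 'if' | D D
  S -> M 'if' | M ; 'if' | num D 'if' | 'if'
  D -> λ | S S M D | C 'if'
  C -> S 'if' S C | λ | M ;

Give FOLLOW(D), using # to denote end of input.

In M -> D D: add FIRST(D)\{λ} = { 'if', ;, num }.
  Since D is nullable, also add FOLLOW(M) = { #, 'if', ;, num }.
In M -> D D: D is at the end, add FOLLOW(M) = { #, 'if', ;, num }.
In S -> num D 'if': add FIRST('if') = { 'if' }.
In D -> S S M D: D is at the end, add FOLLOW(D) = { #, 'if', ;, num }.
Union: FOLLOW(D) = { #, 'if', ;, num }.

{ #, 'if', ;, num }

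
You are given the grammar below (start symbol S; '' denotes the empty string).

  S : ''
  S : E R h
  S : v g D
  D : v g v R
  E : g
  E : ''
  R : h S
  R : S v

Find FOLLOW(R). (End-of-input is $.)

In S : E R h: add FIRST(h) = { h }.
In D : v g v R: R is at the end, add FOLLOW(D) = { $, h, v }.
Union: FOLLOW(R) = { $, h, v }.

{ $, h, v }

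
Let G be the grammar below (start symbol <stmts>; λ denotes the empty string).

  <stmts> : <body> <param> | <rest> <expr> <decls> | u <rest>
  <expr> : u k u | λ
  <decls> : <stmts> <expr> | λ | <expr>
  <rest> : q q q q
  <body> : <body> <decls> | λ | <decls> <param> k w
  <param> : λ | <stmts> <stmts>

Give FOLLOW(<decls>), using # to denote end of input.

In <stmts> : <rest> <expr> <decls>: <decls> is at the end, add FOLLOW(<stmts>) = { #, k, q, u }.
In <body> : <body> <decls>: <decls> is at the end, add FOLLOW(<body>) = { #, k, q, u }.
In <body> : <decls> <param> k w: add FIRST(<param> k w) = { k, q, u }.
Union: FOLLOW(<decls>) = { #, k, q, u }.

{ #, k, q, u }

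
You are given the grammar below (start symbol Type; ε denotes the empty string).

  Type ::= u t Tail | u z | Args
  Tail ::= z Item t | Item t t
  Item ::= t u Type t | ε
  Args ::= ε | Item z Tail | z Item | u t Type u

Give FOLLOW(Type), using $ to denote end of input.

Type is the start symbol, so $ ∈ FOLLOW(Type).
In Item ::= t u Type t: add FIRST(t) = { t }.
In Args ::= u t Type u: add FIRST(u) = { u }.
Union: FOLLOW(Type) = { $, t, u }.

{ $, t, u }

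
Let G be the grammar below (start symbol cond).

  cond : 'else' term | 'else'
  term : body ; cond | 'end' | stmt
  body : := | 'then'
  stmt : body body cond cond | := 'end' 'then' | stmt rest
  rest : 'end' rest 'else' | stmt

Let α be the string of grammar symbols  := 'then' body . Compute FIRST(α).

{ := }

:= is a terminal; add {:=} and stop.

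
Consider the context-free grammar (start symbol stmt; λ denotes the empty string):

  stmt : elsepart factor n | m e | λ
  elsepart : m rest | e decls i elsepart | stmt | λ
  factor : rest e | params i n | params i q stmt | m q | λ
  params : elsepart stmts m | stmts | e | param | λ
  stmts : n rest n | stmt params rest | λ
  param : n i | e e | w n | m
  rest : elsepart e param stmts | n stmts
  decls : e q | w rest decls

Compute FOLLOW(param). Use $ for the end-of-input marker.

In params : param: param is at the end, add FOLLOW(params) = { e, i, m, n, w }.
In rest : elsepart e param stmts: add FIRST(stmts)\{λ} = { e, i, m, n, w }.
  Since stmts is nullable, also add FOLLOW(rest) = { e, i, m, n, w }.
Union: FOLLOW(param) = { e, i, m, n, w }.

{ e, i, m, n, w }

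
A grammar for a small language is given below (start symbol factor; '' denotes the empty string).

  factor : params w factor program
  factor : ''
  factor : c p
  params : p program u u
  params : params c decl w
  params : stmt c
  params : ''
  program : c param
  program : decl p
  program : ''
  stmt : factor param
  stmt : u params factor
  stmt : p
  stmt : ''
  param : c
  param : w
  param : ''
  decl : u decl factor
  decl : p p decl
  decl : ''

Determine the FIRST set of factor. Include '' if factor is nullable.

{ c, p, u, w, '' }

From factor : params w factor program: params nullable, take FIRST(params) ∪ {w} = { c, p, u, w }.
factor : '' contributes ''.
factor : c p contributes {c}.
Union: FIRST(factor) = { c, p, u, w, '' }.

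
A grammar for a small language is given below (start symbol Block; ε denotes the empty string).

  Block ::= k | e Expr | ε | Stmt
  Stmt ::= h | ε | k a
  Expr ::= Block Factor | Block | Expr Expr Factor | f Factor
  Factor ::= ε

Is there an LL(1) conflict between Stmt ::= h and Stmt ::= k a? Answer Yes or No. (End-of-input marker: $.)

FIRST(h) = { h } and FIRST(k a) = { k }.
The FIRST sets are disjoint and neither alternative is nullable — no conflict.

No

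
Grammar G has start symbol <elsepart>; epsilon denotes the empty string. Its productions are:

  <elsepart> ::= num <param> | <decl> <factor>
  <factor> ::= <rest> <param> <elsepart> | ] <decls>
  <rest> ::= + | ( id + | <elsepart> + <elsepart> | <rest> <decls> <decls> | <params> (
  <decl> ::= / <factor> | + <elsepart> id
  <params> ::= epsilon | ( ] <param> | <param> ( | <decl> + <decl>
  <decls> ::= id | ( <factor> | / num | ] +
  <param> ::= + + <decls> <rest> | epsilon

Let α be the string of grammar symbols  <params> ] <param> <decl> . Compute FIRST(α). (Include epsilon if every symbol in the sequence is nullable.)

{ (, +, /, ] }

Add FIRST(<params>)\{epsilon} = { (, +, / }; <params> is nullable, continue.
] is a terminal; add {]} and stop.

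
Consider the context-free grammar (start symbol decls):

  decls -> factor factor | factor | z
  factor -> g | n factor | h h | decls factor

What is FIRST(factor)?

factor -> g contributes {g}.
factor -> n factor contributes {n}.
factor -> h h contributes {h}.
From factor -> decls factor: add FIRST(decls) = { g, h, n, z }.
Union: FIRST(factor) = { g, h, n, z }.

{ g, h, n, z }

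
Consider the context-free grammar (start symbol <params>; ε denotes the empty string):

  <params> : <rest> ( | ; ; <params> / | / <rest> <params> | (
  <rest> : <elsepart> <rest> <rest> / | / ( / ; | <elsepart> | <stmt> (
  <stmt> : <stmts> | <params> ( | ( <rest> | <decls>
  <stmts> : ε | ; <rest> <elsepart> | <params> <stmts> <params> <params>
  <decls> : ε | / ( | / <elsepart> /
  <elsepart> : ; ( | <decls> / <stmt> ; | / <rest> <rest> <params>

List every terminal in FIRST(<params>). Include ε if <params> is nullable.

From <params> : <rest> (: add FIRST(<rest>) = { (, /, ; }.
<params> : ; ; <params> / contributes {;}.
<params> : / <rest> <params> contributes {/}.
<params> : ( contributes {(}.
Union: FIRST(<params>) = { (, /, ; }.

{ (, /, ; }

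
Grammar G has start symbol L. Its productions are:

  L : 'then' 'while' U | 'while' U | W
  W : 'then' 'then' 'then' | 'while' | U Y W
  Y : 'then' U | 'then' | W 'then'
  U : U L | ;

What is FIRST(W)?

W : 'then' 'then' 'then' contributes {'then'}.
W : 'while' contributes {'while'}.
From W : U Y W: add FIRST(U) = { ; }.
Union: FIRST(W) = { 'then', 'while', ; }.

{ 'then', 'while', ; }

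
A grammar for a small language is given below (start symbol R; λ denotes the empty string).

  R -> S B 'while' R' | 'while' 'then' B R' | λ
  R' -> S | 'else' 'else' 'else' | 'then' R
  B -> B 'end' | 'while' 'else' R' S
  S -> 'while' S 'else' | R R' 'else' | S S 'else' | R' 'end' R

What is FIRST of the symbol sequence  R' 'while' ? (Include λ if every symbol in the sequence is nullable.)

Add FIRST(R') = { 'else', 'then', 'while' }; R' is not nullable, stop.

{ 'else', 'then', 'while' }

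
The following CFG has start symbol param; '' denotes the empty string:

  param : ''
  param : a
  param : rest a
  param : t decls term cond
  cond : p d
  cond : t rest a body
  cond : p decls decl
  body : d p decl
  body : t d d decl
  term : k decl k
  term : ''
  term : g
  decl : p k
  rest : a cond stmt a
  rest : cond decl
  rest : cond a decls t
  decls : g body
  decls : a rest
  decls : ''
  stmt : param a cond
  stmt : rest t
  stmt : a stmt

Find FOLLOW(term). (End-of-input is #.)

In param : t decls term cond: add FIRST(cond) = { p, t }.
Union: FOLLOW(term) = { p, t }.

{ p, t }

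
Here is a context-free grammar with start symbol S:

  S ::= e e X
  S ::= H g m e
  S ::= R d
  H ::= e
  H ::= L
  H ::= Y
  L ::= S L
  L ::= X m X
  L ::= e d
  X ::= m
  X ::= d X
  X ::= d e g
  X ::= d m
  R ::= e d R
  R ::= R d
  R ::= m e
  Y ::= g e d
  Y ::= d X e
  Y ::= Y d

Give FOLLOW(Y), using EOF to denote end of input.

{ d, g }

In H ::= Y: Y is at the end, add FOLLOW(H) = { g }.
In Y ::= Y d: add FIRST(d) = { d }.
Union: FOLLOW(Y) = { d, g }.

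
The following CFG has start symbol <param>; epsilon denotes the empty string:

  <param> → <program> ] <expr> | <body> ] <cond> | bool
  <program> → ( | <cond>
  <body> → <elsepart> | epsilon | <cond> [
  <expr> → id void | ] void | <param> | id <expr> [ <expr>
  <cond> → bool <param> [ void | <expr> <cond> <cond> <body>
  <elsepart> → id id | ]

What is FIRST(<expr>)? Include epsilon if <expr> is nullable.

{ (, ], bool, id }

<expr> → id void contributes {id}.
<expr> → ] void contributes {]}.
From <expr> → <param>: add FIRST(<param>) = { (, ], bool, id }.
<expr> → id <expr> [ <expr> contributes {id}.
Union: FIRST(<expr>) = { (, ], bool, id }.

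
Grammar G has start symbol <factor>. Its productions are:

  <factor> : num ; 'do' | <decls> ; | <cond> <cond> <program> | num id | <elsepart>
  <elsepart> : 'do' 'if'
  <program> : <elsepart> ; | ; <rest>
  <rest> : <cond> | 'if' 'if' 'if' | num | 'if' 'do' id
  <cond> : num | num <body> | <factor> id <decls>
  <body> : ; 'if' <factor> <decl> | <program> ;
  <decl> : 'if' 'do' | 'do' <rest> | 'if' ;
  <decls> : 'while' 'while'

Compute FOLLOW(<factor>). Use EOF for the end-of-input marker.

{ EOF, 'do', 'if', id }

<factor> is the start symbol, so EOF ∈ FOLLOW(<factor>).
In <cond> : <factor> id <decls>: add FIRST(id <decls>) = { id }.
In <body> : ; 'if' <factor> <decl>: add FIRST(<decl>) = { 'do', 'if' }.
Union: FOLLOW(<factor>) = { EOF, 'do', 'if', id }.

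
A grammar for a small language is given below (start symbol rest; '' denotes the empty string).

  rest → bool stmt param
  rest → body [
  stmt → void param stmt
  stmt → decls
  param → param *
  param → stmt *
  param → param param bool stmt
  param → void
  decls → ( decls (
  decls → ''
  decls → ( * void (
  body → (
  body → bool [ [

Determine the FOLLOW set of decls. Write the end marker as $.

In stmt → decls: decls is at the end, add FOLLOW(stmt) = { $, (, *, bool, void }.
In decls → ( decls (: add FIRST(() = { ( }.
Union: FOLLOW(decls) = { $, (, *, bool, void }.

{ $, (, *, bool, void }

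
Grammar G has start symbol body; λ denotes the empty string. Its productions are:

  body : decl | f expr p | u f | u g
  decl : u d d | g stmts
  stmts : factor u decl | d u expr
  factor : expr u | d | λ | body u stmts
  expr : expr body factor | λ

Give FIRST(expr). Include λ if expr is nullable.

{ f, g, u, λ }

From expr : expr body factor: expr nullable, take FIRST(expr) ∪ FIRST(body) = { f, g, u }.
expr : λ contributes λ.
Union: FIRST(expr) = { f, g, u, λ }.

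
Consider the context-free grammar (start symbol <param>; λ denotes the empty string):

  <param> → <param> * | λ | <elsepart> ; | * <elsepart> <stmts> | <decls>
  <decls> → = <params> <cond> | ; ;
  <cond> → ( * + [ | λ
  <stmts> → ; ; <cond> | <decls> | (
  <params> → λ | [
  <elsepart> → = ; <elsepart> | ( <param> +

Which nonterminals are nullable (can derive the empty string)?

{ <cond>, <param>, <params> }

Directly nullable (have an λ-production): <param>, <cond>, <params>.
No other nonterminal has a production whose RHS symbols are all nullable.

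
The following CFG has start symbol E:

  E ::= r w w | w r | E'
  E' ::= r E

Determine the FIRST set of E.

{ r, w }

E ::= r w w contributes {r}.
E ::= w r contributes {w}.
From E ::= E': add FIRST(E') = { r }.
Union: FIRST(E) = { r, w }.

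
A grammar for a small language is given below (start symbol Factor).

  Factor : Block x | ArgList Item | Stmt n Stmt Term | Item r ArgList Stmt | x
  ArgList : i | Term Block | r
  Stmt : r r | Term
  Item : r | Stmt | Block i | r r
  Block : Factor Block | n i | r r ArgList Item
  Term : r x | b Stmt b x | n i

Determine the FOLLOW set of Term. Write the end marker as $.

In Factor : Stmt n Stmt Term: Term is at the end, add FOLLOW(Factor) = { $, b, i, n, r, x }.
In ArgList : Term Block: add FIRST(Block) = { b, i, n, r, x }.
In Stmt : Term: Term is at the end, add FOLLOW(Stmt) = { $, b, i, n, r, x }.
Union: FOLLOW(Term) = { $, b, i, n, r, x }.

{ $, b, i, n, r, x }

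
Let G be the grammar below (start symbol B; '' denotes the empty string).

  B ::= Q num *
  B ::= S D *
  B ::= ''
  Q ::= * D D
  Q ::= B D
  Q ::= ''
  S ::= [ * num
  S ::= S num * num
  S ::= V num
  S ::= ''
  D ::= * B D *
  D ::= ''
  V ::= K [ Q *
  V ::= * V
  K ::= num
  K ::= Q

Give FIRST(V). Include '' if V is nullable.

{ *, [, num }

From V ::= K [ Q *: K nullable, take FIRST(K) ∪ {[} = { *, [, num }.
V ::= * V contributes {*}.
Union: FIRST(V) = { *, [, num }.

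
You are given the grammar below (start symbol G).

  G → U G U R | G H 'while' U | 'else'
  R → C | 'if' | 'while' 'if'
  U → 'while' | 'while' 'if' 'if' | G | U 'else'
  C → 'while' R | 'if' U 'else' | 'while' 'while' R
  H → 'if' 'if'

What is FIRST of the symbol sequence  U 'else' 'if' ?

{ 'else', 'while' }

Add FIRST(U) = { 'else', 'while' }; U is not nullable, stop.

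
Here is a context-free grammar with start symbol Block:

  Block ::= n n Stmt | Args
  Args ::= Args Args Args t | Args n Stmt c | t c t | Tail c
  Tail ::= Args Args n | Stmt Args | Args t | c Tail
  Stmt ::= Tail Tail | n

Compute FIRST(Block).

{ c, n, t }

Block ::= n n Stmt contributes {n}.
From Block ::= Args: add FIRST(Args) = { c, n, t }.
Union: FIRST(Block) = { c, n, t }.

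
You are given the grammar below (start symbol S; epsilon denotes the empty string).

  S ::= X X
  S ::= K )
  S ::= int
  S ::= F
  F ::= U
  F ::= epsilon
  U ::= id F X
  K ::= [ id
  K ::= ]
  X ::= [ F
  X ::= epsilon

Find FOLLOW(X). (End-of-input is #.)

{ #, [ }

In S ::= X X: add FIRST(X)\{epsilon} = { [ }.
  Since X is nullable, also add FOLLOW(S) = { # }.
In S ::= X X: X is at the end, add FOLLOW(S) = { # }.
In U ::= id F X: X is at the end, add FOLLOW(U) = { #, [ }.
Union: FOLLOW(X) = { #, [ }.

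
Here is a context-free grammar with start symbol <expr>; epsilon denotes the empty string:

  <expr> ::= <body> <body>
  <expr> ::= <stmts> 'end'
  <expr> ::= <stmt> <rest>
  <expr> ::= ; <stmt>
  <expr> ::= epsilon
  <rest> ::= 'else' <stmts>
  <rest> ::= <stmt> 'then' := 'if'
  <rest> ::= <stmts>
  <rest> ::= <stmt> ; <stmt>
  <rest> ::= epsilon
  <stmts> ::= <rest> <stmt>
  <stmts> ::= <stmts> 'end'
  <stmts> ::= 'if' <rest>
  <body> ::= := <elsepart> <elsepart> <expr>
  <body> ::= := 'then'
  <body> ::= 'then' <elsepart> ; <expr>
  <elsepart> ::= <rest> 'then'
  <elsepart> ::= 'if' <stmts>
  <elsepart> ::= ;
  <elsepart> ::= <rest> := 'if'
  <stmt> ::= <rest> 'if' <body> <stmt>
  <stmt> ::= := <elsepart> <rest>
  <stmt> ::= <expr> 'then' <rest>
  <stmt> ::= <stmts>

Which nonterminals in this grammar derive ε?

{ <expr>, <rest> }

Directly nullable (have an epsilon-production): <expr>, <rest>.
No other nonterminal has a production whose RHS symbols are all nullable.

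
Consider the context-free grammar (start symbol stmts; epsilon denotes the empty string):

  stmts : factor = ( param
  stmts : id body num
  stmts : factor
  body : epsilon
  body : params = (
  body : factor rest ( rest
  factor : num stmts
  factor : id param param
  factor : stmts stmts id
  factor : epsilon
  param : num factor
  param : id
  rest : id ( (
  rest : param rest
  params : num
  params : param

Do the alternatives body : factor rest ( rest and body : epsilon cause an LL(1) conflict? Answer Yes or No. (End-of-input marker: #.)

FIRST(factor rest ( rest) = { =, id, num } and FIRST(epsilon) = { epsilon }.
The second alternative is nullable and FOLLOW(body) = { num } shares num with FIRST of the first — conflict.

Yes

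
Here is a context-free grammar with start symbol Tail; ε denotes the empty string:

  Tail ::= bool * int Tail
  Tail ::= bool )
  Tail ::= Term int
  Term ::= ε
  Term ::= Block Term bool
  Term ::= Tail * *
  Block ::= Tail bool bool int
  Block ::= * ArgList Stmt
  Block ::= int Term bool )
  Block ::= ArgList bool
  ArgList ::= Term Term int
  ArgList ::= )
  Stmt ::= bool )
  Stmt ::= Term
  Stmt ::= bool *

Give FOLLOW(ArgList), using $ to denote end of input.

{ ), *, bool, int }

In Block ::= * ArgList Stmt: add FIRST(Stmt)\{ε} = { ), *, bool, int }.
  Since Stmt is nullable, also add FOLLOW(Block) = { ), *, bool, int }.
In Block ::= ArgList bool: add FIRST(bool) = { bool }.
Union: FOLLOW(ArgList) = { ), *, bool, int }.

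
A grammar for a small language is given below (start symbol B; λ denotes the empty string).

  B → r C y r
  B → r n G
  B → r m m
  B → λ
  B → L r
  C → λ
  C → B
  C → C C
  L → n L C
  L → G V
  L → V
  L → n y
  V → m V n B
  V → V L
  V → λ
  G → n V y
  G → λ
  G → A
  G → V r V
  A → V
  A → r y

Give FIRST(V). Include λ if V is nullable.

V → m V n B contributes {m}.
From V → V L: V, L nullable, take FIRST(V) ∪ FIRST(L) = { m, n, r }; also λ since the whole RHS is nullable.
V → λ contributes λ.
Union: FIRST(V) = { m, n, r, λ }.

{ m, n, r, λ }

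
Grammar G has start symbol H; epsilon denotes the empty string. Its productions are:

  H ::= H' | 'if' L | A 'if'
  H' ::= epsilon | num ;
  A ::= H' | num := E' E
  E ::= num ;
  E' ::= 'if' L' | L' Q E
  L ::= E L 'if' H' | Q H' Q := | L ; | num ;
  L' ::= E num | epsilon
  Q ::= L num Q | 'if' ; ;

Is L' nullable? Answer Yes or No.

Yes

L' has an epsilon-production, so L' ⇒ epsilon.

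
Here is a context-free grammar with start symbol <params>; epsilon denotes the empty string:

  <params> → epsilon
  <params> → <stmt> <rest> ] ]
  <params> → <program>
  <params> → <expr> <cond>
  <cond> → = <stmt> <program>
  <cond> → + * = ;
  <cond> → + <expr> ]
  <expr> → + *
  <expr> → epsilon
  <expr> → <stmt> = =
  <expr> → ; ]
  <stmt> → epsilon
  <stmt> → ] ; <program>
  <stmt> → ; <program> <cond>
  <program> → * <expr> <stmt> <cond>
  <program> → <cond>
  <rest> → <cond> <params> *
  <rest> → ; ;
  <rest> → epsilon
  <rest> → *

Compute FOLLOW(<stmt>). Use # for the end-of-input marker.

{ *, +, ;, =, ] }

In <params> → <stmt> <rest> ] ]: add FIRST(<rest> ] ]) = { *, +, ;, =, ] }.
In <cond> → = <stmt> <program>: add FIRST(<program>) = { *, +, = }.
In <expr> → <stmt> = =: add FIRST(= =) = { = }.
In <program> → * <expr> <stmt> <cond>: add FIRST(<cond>) = { +, = }.
Union: FOLLOW(<stmt>) = { *, +, ;, =, ] }.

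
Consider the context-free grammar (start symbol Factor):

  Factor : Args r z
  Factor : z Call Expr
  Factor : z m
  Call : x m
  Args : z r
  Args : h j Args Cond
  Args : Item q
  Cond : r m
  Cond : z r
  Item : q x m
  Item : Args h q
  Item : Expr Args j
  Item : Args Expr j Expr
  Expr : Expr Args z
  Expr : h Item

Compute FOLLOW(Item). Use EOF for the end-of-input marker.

{ EOF, h, j, q, z }

In Args : Item q: add FIRST(q) = { q }.
In Expr : h Item: Item is at the end, add FOLLOW(Expr) = { EOF, h, j, q, z }.
Union: FOLLOW(Item) = { EOF, h, j, q, z }.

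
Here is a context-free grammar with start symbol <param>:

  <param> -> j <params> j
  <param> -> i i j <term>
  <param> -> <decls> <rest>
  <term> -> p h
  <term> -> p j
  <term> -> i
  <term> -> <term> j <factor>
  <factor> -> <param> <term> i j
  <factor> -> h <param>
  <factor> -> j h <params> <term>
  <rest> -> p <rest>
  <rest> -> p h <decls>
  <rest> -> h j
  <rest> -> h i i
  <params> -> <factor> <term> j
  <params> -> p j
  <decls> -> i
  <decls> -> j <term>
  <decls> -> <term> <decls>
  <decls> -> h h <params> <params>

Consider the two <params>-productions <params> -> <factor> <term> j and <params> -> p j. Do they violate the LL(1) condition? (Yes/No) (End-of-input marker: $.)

Yes

FIRST(<factor> <term> j) = { h, i, j, p } and FIRST(p j) = { p }.
Both contain p, so the two alternatives are not disjoint — LL(1) conflict.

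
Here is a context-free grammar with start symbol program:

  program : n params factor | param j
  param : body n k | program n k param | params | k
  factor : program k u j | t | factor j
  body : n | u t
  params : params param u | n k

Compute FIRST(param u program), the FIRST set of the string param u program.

Add FIRST(param) = { k, n, u }; param is not nullable, stop.

{ k, n, u }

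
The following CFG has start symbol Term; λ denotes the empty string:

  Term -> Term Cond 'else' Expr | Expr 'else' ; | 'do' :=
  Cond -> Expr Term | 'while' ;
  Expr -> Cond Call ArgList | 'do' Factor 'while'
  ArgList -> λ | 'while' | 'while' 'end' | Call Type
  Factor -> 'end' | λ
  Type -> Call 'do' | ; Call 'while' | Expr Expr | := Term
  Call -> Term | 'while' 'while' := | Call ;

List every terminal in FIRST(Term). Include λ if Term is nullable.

From Term -> Term Cond 'else' Expr: add FIRST(Term) = { 'do', 'while' }.
From Term -> Expr 'else' ;: add FIRST(Expr) = { 'do', 'while' }.
Term -> 'do' := contributes {'do'}.
Union: FIRST(Term) = { 'do', 'while' }.

{ 'do', 'while' }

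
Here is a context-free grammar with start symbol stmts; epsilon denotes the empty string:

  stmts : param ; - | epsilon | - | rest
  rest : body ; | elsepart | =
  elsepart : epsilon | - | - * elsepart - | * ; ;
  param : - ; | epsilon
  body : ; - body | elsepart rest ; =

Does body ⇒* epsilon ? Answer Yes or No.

Nullable nonterminals: elsepart, param, rest, stmts.
No production of body has an RHS whose symbols are all nullable, so body is not nullable.

No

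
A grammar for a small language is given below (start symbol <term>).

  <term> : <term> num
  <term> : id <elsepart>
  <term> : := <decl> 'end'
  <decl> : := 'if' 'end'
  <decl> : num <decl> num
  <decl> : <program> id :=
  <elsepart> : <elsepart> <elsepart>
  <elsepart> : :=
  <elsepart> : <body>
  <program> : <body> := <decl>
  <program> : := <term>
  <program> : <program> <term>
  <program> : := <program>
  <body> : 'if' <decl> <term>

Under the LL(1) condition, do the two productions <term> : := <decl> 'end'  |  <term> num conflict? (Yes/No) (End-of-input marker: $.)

Yes

FIRST(:= <decl> 'end') = { := } and FIRST(<term> num) = { :=, id }.
Both contain :=, so the two alternatives are not disjoint — LL(1) conflict.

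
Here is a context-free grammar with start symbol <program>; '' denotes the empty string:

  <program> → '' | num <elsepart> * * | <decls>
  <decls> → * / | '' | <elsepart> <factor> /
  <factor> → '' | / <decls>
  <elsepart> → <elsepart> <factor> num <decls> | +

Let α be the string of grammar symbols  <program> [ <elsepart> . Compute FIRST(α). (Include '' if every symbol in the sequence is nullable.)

{ *, +, [, num }

Add FIRST(<program>)\{''} = { *, +, num }; <program> is nullable, continue.
[ is a terminal; add {[} and stop.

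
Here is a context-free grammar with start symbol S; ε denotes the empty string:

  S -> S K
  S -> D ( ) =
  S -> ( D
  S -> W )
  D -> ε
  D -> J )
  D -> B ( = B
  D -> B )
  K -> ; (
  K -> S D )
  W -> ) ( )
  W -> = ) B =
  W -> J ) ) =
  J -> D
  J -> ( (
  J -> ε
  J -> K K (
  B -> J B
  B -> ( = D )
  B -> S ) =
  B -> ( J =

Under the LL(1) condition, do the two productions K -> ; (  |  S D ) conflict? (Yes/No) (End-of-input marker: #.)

FIRST(; () = { ; } and FIRST(S D )) = { (, ), ;, = }.
Both contain ;, so the two alternatives are not disjoint — LL(1) conflict.

Yes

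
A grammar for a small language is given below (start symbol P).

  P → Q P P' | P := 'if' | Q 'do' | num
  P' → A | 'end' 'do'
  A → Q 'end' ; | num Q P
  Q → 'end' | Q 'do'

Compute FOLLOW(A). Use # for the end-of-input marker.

In P' → A: A is at the end, add FOLLOW(P') = { #, 'end', :=, num }.
Union: FOLLOW(A) = { #, 'end', :=, num }.

{ #, 'end', :=, num }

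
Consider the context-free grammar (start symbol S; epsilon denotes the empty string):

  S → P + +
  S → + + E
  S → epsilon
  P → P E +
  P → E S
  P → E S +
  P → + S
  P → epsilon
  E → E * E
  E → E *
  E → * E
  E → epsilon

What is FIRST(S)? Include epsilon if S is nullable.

{ *, +, epsilon }

From S → P + +: P nullable, take FIRST(P) ∪ {+} = { *, + }.
S → + + E contributes {+}.
S → epsilon contributes epsilon.
Union: FIRST(S) = { *, +, epsilon }.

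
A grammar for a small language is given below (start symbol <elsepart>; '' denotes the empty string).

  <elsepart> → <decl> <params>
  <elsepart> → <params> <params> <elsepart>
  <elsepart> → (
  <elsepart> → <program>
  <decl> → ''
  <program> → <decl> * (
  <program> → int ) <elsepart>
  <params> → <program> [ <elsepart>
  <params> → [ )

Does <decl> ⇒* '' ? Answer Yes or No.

<decl> has an ''-production, so <decl> ⇒ ''.

Yes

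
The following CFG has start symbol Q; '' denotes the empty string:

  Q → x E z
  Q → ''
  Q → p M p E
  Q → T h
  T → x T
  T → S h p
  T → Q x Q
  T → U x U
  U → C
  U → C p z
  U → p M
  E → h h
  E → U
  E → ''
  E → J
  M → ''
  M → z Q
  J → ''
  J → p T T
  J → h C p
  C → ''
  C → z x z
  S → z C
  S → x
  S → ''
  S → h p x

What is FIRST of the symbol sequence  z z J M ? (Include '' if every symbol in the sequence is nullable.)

{ z }

z is a terminal; add {z} and stop.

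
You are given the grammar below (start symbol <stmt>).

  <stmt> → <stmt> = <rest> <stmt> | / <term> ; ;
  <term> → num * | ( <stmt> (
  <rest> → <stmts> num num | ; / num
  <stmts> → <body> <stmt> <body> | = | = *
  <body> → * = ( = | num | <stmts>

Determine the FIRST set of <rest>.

From <rest> → <stmts> num num: add FIRST(<stmts>) = { *, =, num }.
<rest> → ; / num contributes {;}.
Union: FIRST(<rest>) = { *, ;, =, num }.

{ *, ;, =, num }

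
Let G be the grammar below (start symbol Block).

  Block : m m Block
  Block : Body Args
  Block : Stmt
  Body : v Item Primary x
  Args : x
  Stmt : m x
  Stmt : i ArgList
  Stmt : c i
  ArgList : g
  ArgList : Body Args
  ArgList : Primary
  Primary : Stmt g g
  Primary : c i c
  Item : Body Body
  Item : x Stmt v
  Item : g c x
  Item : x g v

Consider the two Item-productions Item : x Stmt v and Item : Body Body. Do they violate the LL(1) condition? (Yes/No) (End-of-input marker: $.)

No

FIRST(x Stmt v) = { x } and FIRST(Body Body) = { v }.
The FIRST sets are disjoint and neither alternative is nullable — no conflict.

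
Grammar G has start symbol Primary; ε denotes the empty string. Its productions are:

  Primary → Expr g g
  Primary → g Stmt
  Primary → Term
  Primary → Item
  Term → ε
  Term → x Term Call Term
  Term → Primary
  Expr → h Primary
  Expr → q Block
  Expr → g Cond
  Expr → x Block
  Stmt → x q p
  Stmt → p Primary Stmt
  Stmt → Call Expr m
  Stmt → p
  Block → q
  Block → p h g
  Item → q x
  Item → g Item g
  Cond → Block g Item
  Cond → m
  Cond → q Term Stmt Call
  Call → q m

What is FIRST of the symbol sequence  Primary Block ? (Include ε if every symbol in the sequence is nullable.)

{ g, h, p, q, x }

Add FIRST(Primary)\{ε} = { g, h, q, x }; Primary is nullable, continue.
Add FIRST(Block) = { p, q }; Block is not nullable, stop.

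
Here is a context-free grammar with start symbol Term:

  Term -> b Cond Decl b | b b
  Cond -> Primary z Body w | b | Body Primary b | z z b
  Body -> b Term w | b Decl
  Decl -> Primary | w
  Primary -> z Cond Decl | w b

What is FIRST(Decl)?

From Decl -> Primary: add FIRST(Primary) = { w, z }.
Decl -> w contributes {w}.
Union: FIRST(Decl) = { w, z }.

{ w, z }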